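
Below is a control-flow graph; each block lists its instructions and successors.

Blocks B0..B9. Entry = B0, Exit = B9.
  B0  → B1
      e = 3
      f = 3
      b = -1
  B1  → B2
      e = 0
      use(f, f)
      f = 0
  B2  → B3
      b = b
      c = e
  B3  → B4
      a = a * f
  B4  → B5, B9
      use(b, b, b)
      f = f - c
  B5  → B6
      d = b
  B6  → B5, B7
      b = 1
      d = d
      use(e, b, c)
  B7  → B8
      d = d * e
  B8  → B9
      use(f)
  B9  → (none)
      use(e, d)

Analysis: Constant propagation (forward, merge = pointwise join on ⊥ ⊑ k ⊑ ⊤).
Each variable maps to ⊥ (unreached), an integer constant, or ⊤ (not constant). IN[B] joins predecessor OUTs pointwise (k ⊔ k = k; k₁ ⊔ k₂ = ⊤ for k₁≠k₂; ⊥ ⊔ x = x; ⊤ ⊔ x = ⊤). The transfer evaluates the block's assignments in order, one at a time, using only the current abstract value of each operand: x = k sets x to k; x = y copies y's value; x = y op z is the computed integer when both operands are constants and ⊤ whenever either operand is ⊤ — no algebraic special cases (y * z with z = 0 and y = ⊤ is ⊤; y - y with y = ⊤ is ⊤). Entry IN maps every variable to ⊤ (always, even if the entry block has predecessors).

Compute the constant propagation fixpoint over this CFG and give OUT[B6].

Per-block solution:
  B0:  IN=(all ⊤)  OUT={b:-1, e:3, f:3; rest ⊤}
  B1:  IN={b:-1, e:3, f:3; rest ⊤}  OUT={b:-1, e:0, f:0; rest ⊤}
  B2:  IN={b:-1, e:0, f:0; rest ⊤}  OUT={b:-1, c:0, e:0, f:0; rest ⊤}
  B3:  IN={b:-1, c:0, e:0, f:0; rest ⊤}  OUT={b:-1, c:0, e:0, f:0; rest ⊤}
  B4:  IN={b:-1, c:0, e:0, f:0; rest ⊤}  OUT={b:-1, c:0, e:0, f:0; rest ⊤}
  B5:  IN={c:0, e:0, f:0; rest ⊤}  OUT={c:0, e:0, f:0; rest ⊤}
  B6:  IN={c:0, e:0, f:0; rest ⊤}  OUT={b:1, c:0, e:0, f:0; rest ⊤}
  B7:  IN={b:1, c:0, e:0, f:0; rest ⊤}  OUT={b:1, c:0, e:0, f:0; rest ⊤}
  B8:  IN={b:1, c:0, e:0, f:0; rest ⊤}  OUT={b:1, c:0, e:0, f:0; rest ⊤}
  B9:  IN={c:0, e:0, f:0; rest ⊤}  OUT={c:0, e:0, f:0; rest ⊤}

Merge at B6: IN[B6] = OUT[B5] = {a: ⊤, b: ⊤, c: 0, d: ⊤, e: 0, f: 0}
Applying B6's transfer function to that IN value gives OUT[B6] (row B6 above).

Answer: {a: ⊤, b: 1, c: 0, d: ⊤, e: 0, f: 0}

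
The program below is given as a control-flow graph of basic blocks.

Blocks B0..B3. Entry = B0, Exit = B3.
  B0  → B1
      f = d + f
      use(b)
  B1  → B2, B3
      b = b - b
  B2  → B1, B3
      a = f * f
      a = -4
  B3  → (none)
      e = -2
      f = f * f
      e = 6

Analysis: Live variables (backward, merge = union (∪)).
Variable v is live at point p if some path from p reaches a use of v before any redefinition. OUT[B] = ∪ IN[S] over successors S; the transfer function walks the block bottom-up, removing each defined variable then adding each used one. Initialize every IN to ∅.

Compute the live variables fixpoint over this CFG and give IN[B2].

Converged values:
  B0:   IN={b, d, f}   OUT={b, f}
  B1:   IN={b, f}   OUT={b, f}
  B2:   IN={b, f}   OUT={b, f}
  B3:   IN={f}   OUT={}

Merge at B2: OUT[B2] = IN[B1] ⊔ IN[B3] = {b, f}
Applying B2's transfer function to that OUT value gives IN[B2] (row B2 above).

Answer: {b, f}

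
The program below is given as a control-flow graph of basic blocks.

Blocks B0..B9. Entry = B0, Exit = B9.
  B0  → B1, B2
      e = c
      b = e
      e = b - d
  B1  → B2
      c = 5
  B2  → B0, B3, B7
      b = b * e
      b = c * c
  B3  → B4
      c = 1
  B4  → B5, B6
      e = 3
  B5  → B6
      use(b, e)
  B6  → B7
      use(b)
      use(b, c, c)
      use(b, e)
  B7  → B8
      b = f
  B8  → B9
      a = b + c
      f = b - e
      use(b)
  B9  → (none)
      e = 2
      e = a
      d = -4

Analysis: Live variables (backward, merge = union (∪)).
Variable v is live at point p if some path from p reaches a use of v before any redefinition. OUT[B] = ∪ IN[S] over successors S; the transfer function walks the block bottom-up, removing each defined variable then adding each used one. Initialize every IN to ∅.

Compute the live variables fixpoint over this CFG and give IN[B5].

Per-block solution:
  B0:   IN={c, d, f}   OUT={b, c, d, e, f}
  B1:   IN={b, d, e, f}   OUT={b, c, d, e, f}
  B2:   IN={b, c, d, e, f}   OUT={b, c, d, e, f}
  B3:   IN={b, f}   OUT={b, c, f}
  B4:   IN={b, c, f}   OUT={b, c, e, f}
  B5:   IN={b, c, e, f}   OUT={b, c, e, f}
  B6:   IN={b, c, e, f}   OUT={c, e, f}
  B7:   IN={c, e, f}   OUT={b, c, e}
  B8:   IN={b, c, e}   OUT={a}
  B9:   IN={a}   OUT={}

Merge at B5: OUT[B5] = IN[B6] = {b, c, e, f}
Applying B5's transfer function to that OUT value gives IN[B5] (row B5 above).

Answer: {b, c, e, f}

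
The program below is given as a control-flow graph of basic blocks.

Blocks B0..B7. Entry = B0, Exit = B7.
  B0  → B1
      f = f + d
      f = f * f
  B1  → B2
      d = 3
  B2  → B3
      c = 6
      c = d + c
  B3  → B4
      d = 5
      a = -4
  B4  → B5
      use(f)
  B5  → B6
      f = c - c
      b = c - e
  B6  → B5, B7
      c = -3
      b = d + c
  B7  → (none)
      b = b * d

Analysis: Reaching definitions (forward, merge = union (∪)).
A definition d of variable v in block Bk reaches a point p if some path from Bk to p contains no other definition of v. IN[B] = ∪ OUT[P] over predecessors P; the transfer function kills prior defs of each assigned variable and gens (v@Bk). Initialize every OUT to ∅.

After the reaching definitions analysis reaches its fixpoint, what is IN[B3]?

Per-block solution:
  B0: | IN={} | OUT={f@B0}
  B1: | IN={f@B0} | OUT={d@B1, f@B0}
  B2: | IN={d@B1, f@B0} | OUT={c@B2, d@B1, f@B0}
  B3: | IN={c@B2, d@B1, f@B0} | OUT={a@B3, c@B2, d@B3, f@B0}
  B4: | IN={a@B3, c@B2, d@B3, f@B0} | OUT={a@B3, c@B2, d@B3, f@B0}
  B5: | IN={a@B3, b@B6, c@B2, c@B6, d@B3, f@B0, f@B5} | OUT={a@B3, b@B5, c@B2, c@B6, d@B3, f@B5}
  B6: | IN={a@B3, b@B5, c@B2, c@B6, d@B3, f@B5} | OUT={a@B3, b@B6, c@B6, d@B3, f@B5}
  B7: | IN={a@B3, b@B6, c@B6, d@B3, f@B5} | OUT={a@B3, b@B7, c@B6, d@B3, f@B5}

Merge at B3: IN[B3] = OUT[B2] = {c@B2, d@B1, f@B0}

Answer: {c@B2, d@B1, f@B0}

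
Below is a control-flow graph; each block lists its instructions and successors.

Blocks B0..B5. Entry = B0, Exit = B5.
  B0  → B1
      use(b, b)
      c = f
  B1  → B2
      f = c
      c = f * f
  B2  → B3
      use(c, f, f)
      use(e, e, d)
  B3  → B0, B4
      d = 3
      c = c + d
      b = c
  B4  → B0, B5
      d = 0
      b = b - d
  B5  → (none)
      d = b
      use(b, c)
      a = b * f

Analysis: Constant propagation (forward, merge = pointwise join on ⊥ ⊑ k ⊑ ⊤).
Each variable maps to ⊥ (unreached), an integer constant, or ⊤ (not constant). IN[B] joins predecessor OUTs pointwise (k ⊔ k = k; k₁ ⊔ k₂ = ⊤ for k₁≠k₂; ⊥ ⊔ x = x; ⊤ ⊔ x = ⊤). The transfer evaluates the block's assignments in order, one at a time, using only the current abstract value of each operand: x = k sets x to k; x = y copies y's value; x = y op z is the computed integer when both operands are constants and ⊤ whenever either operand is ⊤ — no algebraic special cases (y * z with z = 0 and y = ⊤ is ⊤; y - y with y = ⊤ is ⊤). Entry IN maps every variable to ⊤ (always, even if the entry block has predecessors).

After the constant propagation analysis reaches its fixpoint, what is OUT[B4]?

Converged values:
  B0:  IN=(all ⊤)  OUT=(all ⊤)
  B1:  IN=(all ⊤)  OUT=(all ⊤)
  B2:  IN=(all ⊤)  OUT=(all ⊤)
  B3:  IN=(all ⊤)  OUT={d:3; rest ⊤}
  B4:  IN={d:3; rest ⊤}  OUT={d:0; rest ⊤}
  B5:  IN={d:0; rest ⊤}  OUT=(all ⊤)

Merge at B4: IN[B4] = OUT[B3] = {a: ⊤, b: ⊤, c: ⊤, d: 3, e: ⊤, f: ⊤}
Applying B4's transfer function to that IN value gives OUT[B4] (row B4 above).

Answer: {a: ⊤, b: ⊤, c: ⊤, d: 0, e: ⊤, f: ⊤}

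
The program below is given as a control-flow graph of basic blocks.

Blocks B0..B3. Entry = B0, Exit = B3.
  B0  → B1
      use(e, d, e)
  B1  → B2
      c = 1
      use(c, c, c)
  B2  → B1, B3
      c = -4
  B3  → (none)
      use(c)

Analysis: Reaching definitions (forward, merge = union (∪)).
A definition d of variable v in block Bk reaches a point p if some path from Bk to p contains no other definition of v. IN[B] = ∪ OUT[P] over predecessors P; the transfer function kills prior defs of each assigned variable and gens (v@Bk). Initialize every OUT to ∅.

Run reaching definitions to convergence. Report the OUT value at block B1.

Answer: {c@B1}

Derivation:
Converged values:
  B0: | IN={} | OUT={}
  B1: | IN={c@B2} | OUT={c@B1}
  B2: | IN={c@B1} | OUT={c@B2}
  B3: | IN={c@B2} | OUT={c@B2}

Merge at B1: IN[B1] = OUT[B0] ⊔ OUT[B2] = {c@B2}
Applying B1's transfer function to that IN value gives OUT[B1] (row B1 above).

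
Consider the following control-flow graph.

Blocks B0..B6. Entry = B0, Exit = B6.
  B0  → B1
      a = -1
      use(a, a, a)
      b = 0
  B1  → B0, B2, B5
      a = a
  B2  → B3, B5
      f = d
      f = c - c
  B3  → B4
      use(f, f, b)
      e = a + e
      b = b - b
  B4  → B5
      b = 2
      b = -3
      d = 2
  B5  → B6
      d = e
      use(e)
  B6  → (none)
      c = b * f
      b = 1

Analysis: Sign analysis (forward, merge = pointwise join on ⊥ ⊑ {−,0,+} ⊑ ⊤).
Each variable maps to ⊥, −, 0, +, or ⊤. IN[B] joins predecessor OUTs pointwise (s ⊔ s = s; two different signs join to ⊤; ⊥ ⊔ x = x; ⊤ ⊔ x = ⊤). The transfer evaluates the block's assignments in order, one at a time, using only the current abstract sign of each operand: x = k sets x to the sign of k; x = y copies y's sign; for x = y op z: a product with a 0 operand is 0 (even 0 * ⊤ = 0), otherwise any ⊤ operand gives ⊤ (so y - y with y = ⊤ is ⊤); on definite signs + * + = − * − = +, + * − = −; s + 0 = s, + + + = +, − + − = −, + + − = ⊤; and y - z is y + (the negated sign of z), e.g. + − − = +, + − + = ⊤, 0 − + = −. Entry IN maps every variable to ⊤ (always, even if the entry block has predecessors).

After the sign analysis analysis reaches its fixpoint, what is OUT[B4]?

Answer: {a: -, b: -, c: ⊤, d: +, e: ⊤, f: ⊤}

Derivation:
Converged values:
  B0:  IN=(all ⊤)  OUT={a:-, b:0; rest ⊤}
  B1:  IN={a:-, b:0; rest ⊤}  OUT={a:-, b:0; rest ⊤}
  B2:  IN={a:-, b:0; rest ⊤}  OUT={a:-, b:0; rest ⊤}
  B3:  IN={a:-, b:0; rest ⊤}  OUT={a:-, b:0; rest ⊤}
  B4:  IN={a:-, b:0; rest ⊤}  OUT={a:-, b:-, d:+; rest ⊤}
  B5:  IN={a:-; rest ⊤}  OUT={a:-; rest ⊤}
  B6:  IN={a:-; rest ⊤}  OUT={a:-, b:+; rest ⊤}

Merge at B4: IN[B4] = OUT[B3] = {a: -, b: 0, c: ⊤, d: ⊤, e: ⊤, f: ⊤}
Applying B4's transfer function to that IN value gives OUT[B4] (row B4 above).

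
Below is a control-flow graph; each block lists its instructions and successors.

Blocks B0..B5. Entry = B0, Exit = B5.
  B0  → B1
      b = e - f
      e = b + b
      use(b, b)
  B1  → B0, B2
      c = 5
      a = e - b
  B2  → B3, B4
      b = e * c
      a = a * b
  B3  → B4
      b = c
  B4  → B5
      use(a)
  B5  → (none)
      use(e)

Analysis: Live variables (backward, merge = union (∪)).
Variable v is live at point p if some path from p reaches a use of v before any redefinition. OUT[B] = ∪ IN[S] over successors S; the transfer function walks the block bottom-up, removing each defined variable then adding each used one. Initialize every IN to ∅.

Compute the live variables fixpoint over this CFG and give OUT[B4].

Per-block solution:
  B0:   IN={e, f}   OUT={b, e, f}
  B1:   IN={b, e, f}   OUT={a, c, e, f}
  B2:   IN={a, c, e}   OUT={a, c, e}
  B3:   IN={a, c, e}   OUT={a, e}
  B4:   IN={a, e}   OUT={e}
  B5:   IN={e}   OUT={}

Merge at B4: OUT[B4] = IN[B5] = {e}

Answer: {e}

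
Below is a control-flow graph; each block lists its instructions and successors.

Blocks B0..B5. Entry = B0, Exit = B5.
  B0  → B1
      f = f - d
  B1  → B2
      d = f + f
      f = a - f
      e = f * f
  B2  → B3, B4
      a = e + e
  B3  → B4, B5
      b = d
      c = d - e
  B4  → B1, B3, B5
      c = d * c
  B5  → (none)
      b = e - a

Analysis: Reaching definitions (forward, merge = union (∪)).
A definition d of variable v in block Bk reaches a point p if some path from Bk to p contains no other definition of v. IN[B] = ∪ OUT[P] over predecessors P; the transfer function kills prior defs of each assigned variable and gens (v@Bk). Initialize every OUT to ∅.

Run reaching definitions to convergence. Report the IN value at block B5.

Per-block solution:
  B0: | IN={} | OUT={f@B0}
  B1: | IN={a@B2, b@B3, c@B4, d@B1, e@B1, f@B0, f@B1} | OUT={a@B2, b@B3, c@B4, d@B1, e@B1, f@B1}
  B2: | IN={a@B2, b@B3, c@B4, d@B1, e@B1, f@B1} | OUT={a@B2, b@B3, c@B4, d@B1, e@B1, f@B1}
  B3: | IN={a@B2, b@B3, c@B4, d@B1, e@B1, f@B1} | OUT={a@B2, b@B3, c@B3, d@B1, e@B1, f@B1}
  B4: | IN={a@B2, b@B3, c@B3, c@B4, d@B1, e@B1, f@B1} | OUT={a@B2, b@B3, c@B4, d@B1, e@B1, f@B1}
  B5: | IN={a@B2, b@B3, c@B3, c@B4, d@B1, e@B1, f@B1} | OUT={a@B2, b@B5, c@B3, c@B4, d@B1, e@B1, f@B1}

Merge at B5: IN[B5] = OUT[B3] ⊔ OUT[B4] = {a@B2, b@B3, c@B3, c@B4, d@B1, e@B1, f@B1}

Answer: {a@B2, b@B3, c@B3, c@B4, d@B1, e@B1, f@B1}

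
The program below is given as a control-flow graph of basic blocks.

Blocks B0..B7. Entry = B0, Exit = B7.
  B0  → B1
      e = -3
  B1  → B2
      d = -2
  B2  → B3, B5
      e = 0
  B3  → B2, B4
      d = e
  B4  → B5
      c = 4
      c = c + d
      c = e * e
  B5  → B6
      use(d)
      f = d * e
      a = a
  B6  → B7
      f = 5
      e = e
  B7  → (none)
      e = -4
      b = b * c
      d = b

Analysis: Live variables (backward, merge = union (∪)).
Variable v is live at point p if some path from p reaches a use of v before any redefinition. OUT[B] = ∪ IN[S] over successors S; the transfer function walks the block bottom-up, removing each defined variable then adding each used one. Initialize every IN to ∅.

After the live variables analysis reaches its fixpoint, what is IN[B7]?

Fixpoint table:
  B0:   IN={a, b, c}   OUT={a, b, c}
  B1:   IN={a, b, c}   OUT={a, b, c, d}
  B2:   IN={a, b, c, d}   OUT={a, b, c, d, e}
  B3:   IN={a, b, c, e}   OUT={a, b, c, d, e}
  B4:   IN={a, b, d, e}   OUT={a, b, c, d, e}
  B5:   IN={a, b, c, d, e}   OUT={b, c, e}
  B6:   IN={b, c, e}   OUT={b, c}
  B7:   IN={b, c}   OUT={}

B7 is the boundary node: OUT[B7] = {}
Applying B7's transfer function to that OUT value gives IN[B7] (row B7 above).

Answer: {b, c}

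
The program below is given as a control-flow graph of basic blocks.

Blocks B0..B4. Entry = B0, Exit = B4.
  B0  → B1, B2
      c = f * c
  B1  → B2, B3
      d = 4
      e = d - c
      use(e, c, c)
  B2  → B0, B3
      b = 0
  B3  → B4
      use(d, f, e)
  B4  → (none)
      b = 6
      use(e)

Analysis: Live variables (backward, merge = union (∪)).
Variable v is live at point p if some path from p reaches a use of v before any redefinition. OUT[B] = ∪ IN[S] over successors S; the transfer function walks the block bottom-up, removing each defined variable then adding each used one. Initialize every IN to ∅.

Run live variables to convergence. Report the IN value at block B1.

Answer: {c, f}

Trace:
Per-block solution:
  B0:   IN={c, d, e, f}   OUT={c, d, e, f}
  B1:   IN={c, f}   OUT={c, d, e, f}
  B2:   IN={c, d, e, f}   OUT={c, d, e, f}
  B3:   IN={d, e, f}   OUT={e}
  B4:   IN={e}   OUT={}

Merge at B1: OUT[B1] = IN[B2] ⊔ IN[B3] = {c, d, e, f}
Applying B1's transfer function to that OUT value gives IN[B1] (row B1 above).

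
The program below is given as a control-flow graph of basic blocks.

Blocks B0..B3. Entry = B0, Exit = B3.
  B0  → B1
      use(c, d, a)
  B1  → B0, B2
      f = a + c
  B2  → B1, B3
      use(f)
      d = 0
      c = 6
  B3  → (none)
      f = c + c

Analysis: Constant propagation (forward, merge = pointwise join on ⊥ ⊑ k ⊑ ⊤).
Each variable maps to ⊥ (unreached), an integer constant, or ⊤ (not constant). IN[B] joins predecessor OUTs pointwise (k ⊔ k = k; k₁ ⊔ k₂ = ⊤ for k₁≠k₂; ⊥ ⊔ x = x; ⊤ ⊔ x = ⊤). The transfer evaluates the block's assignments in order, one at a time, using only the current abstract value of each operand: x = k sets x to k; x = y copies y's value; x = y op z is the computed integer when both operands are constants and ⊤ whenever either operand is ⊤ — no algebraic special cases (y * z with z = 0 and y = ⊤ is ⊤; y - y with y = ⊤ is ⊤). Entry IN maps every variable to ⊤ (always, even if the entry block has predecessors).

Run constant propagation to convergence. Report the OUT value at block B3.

Answer: {a: ⊤, b: ⊤, c: 6, d: 0, e: ⊤, f: 12}

Trace:
Fixpoint table:
  B0:  IN=(all ⊤)  OUT=(all ⊤)
  B1:  IN=(all ⊤)  OUT=(all ⊤)
  B2:  IN=(all ⊤)  OUT={c:6, d:0; rest ⊤}
  B3:  IN={c:6, d:0; rest ⊤}  OUT={c:6, d:0, f:12; rest ⊤}

Merge at B3: IN[B3] = OUT[B2] = {a: ⊤, b: ⊤, c: 6, d: 0, e: ⊤, f: ⊤}
Applying B3's transfer function to that IN value gives OUT[B3] (row B3 above).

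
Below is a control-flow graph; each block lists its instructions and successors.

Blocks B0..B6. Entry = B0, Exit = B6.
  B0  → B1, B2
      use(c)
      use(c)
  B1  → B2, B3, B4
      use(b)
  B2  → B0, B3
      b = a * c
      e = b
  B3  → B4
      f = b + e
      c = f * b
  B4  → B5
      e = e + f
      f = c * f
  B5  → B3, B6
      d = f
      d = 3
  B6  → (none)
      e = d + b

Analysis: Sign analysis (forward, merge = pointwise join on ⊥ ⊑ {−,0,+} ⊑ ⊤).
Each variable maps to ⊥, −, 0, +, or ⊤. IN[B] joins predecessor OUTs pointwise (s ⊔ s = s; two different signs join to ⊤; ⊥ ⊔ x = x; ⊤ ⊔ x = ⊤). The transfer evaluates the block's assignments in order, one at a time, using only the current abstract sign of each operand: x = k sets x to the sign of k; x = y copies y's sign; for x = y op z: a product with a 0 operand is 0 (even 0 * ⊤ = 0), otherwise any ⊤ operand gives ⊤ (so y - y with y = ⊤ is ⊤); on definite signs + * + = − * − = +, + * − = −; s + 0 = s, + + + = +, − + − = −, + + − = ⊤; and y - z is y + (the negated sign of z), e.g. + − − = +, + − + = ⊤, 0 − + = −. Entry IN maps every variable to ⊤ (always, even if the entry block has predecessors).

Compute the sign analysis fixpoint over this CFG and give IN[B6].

Answer: {a: ⊤, b: ⊤, c: ⊤, d: +, e: ⊤, f: ⊤}

Trace:
Converged values:
  B0:  IN=(all ⊤)  OUT=(all ⊤)
  B1:  IN=(all ⊤)  OUT=(all ⊤)
  B2:  IN=(all ⊤)  OUT=(all ⊤)
  B3:  IN=(all ⊤)  OUT=(all ⊤)
  B4:  IN=(all ⊤)  OUT=(all ⊤)
  B5:  IN=(all ⊤)  OUT={d:+; rest ⊤}
  B6:  IN={d:+; rest ⊤}  OUT={d:+; rest ⊤}

Merge at B6: IN[B6] = OUT[B5] = {a: ⊤, b: ⊤, c: ⊤, d: +, e: ⊤, f: ⊤}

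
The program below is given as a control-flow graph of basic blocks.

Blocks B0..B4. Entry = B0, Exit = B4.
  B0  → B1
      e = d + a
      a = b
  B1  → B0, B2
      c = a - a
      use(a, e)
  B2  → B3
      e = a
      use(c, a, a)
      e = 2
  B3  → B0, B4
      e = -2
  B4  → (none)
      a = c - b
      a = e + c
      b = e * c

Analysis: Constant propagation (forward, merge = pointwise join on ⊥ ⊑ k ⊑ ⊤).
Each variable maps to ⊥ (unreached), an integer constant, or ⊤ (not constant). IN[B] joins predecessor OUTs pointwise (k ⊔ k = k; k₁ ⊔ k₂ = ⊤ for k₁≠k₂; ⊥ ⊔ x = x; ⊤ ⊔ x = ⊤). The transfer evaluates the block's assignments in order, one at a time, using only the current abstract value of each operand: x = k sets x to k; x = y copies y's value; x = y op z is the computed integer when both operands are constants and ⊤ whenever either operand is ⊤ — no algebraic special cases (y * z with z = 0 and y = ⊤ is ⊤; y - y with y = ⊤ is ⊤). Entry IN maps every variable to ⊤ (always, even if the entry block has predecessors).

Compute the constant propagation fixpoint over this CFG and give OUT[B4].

Answer: {a: ⊤, b: ⊤, c: ⊤, d: ⊤, e: -2, f: ⊤}

Derivation:
Fixpoint table:
  B0: | IN=(all ⊤) | OUT=(all ⊤)
  B1: | IN=(all ⊤) | OUT=(all ⊤)
  B2: | IN=(all ⊤) | OUT={e:2; rest ⊤}
  B3: | IN={e:2; rest ⊤} | OUT={e:-2; rest ⊤}
  B4: | IN={e:-2; rest ⊤} | OUT={e:-2; rest ⊤}

Merge at B4: IN[B4] = OUT[B3] = {a: ⊤, b: ⊤, c: ⊤, d: ⊤, e: -2, f: ⊤}
Applying B4's transfer function to that IN value gives OUT[B4] (row B4 above).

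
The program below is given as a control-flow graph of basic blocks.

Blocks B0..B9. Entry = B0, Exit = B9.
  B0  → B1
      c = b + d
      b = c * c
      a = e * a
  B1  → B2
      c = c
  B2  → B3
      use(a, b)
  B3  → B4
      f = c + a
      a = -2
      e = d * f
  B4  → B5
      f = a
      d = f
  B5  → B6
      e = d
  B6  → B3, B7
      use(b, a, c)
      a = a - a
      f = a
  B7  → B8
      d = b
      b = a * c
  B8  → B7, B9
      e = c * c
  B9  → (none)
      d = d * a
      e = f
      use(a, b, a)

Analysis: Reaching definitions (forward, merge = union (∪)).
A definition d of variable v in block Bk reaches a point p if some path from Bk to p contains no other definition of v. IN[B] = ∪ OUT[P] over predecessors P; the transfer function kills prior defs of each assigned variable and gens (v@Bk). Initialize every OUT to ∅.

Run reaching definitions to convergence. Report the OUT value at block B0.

Per-block solution:
  B0:  IN={}  OUT={a@B0, b@B0, c@B0}
  B1:  IN={a@B0, b@B0, c@B0}  OUT={a@B0, b@B0, c@B1}
  B2:  IN={a@B0, b@B0, c@B1}  OUT={a@B0, b@B0, c@B1}
  B3:  IN={a@B0, a@B6, b@B0, c@B1, d@B4, e@B5, f@B6}  OUT={a@B3, b@B0, c@B1, d@B4, e@B3, f@B3}
  B4:  IN={a@B3, b@B0, c@B1, d@B4, e@B3, f@B3}  OUT={a@B3, b@B0, c@B1, d@B4, e@B3, f@B4}
  B5:  IN={a@B3, b@B0, c@B1, d@B4, e@B3, f@B4}  OUT={a@B3, b@B0, c@B1, d@B4, e@B5, f@B4}
  B6:  IN={a@B3, b@B0, c@B1, d@B4, e@B5, f@B4}  OUT={a@B6, b@B0, c@B1, d@B4, e@B5, f@B6}
  B7:  IN={a@B6, b@B0, b@B7, c@B1, d@B4, d@B7, e@B5, e@B8, f@B6}  OUT={a@B6, b@B7, c@B1, d@B7, e@B5, e@B8, f@B6}
  B8:  IN={a@B6, b@B7, c@B1, d@B7, e@B5, e@B8, f@B6}  OUT={a@B6, b@B7, c@B1, d@B7, e@B8, f@B6}
  B9:  IN={a@B6, b@B7, c@B1, d@B7, e@B8, f@B6}  OUT={a@B6, b@B7, c@B1, d@B9, e@B9, f@B6}

B0 is the boundary node: IN[B0] = {}
Applying B0's transfer function to that IN value gives OUT[B0] (row B0 above).

Answer: {a@B0, b@B0, c@B0}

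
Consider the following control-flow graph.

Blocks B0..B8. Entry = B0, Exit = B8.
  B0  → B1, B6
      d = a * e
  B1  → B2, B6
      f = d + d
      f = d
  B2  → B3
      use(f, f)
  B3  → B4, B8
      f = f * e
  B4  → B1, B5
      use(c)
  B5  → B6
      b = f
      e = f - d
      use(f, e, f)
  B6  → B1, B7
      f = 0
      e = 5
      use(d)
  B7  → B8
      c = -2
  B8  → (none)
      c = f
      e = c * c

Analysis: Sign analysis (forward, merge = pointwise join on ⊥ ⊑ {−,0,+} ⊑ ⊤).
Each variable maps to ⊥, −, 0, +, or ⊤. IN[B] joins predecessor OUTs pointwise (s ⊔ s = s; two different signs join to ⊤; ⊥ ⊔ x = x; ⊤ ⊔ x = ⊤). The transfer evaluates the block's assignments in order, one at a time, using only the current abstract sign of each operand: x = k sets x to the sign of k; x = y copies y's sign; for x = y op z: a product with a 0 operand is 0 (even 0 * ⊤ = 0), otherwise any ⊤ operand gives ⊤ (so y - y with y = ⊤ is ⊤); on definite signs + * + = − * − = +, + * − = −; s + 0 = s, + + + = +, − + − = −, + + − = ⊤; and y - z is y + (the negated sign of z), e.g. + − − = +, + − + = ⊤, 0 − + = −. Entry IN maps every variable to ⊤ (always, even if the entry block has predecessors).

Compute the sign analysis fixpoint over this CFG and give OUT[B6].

Answer: {a: ⊤, b: ⊤, c: ⊤, d: ⊤, e: +, f: 0}

Working:
Fixpoint table:
  B0:   IN=(all ⊤)   OUT=(all ⊤)
  B1:   IN=(all ⊤)   OUT=(all ⊤)
  B2:   IN=(all ⊤)   OUT=(all ⊤)
  B3:   IN=(all ⊤)   OUT=(all ⊤)
  B4:   IN=(all ⊤)   OUT=(all ⊤)
  B5:   IN=(all ⊤)   OUT=(all ⊤)
  B6:   IN=(all ⊤)   OUT={e:+, f:0; rest ⊤}
  B7:   IN={e:+, f:0; rest ⊤}   OUT={c:-, e:+, f:0; rest ⊤}
  B8:   IN=(all ⊤)   OUT=(all ⊤)

Merge at B6: IN[B6] = OUT[B0] ⊔ OUT[B1] ⊔ OUT[B5] = {a: ⊤, b: ⊤, c: ⊤, d: ⊤, e: ⊤, f: ⊤}
Applying B6's transfer function to that IN value gives OUT[B6] (row B6 above).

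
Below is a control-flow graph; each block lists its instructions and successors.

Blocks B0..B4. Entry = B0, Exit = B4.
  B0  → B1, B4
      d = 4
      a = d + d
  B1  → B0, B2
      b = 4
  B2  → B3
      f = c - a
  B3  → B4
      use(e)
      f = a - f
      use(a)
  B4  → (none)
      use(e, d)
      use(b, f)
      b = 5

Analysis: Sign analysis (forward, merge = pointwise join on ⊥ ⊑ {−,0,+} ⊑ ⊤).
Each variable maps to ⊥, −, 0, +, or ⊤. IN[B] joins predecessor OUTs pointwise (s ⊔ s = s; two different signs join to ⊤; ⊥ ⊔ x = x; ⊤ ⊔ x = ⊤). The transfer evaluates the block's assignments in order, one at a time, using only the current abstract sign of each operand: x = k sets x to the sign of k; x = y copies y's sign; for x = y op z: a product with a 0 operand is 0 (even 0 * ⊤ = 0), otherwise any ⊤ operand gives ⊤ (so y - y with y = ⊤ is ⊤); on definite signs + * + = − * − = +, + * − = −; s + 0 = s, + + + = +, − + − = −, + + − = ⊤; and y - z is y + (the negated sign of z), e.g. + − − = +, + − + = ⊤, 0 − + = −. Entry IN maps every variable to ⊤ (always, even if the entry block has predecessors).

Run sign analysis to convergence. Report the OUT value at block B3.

Per-block solution:
  B0:   IN=(all ⊤)   OUT={a:+, d:+; rest ⊤}
  B1:   IN={a:+, d:+; rest ⊤}   OUT={a:+, b:+, d:+; rest ⊤}
  B2:   IN={a:+, b:+, d:+; rest ⊤}   OUT={a:+, b:+, d:+; rest ⊤}
  B3:   IN={a:+, b:+, d:+; rest ⊤}   OUT={a:+, b:+, d:+; rest ⊤}
  B4:   IN={a:+, d:+; rest ⊤}   OUT={a:+, b:+, d:+; rest ⊤}

Merge at B3: IN[B3] = OUT[B2] = {a: +, b: +, c: ⊤, d: +, e: ⊤, f: ⊤}
Applying B3's transfer function to that IN value gives OUT[B3] (row B3 above).

Answer: {a: +, b: +, c: ⊤, d: +, e: ⊤, f: ⊤}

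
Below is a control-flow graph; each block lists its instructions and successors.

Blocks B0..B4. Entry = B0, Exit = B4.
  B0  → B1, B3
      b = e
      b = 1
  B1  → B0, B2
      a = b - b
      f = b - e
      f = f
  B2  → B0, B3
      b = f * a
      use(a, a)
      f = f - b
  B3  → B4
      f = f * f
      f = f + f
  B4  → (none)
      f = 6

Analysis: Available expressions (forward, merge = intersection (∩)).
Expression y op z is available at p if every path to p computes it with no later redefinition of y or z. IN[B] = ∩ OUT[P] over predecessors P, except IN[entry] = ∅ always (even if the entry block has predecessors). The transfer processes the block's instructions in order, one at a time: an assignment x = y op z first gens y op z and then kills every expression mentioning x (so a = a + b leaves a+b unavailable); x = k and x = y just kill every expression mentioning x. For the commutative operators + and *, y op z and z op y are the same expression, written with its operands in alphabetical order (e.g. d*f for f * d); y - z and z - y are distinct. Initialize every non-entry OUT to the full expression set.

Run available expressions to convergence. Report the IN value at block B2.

Answer: {b-b, b-e}

Derivation:
Fixpoint table:
  B0: | IN={} | OUT={}
  B1: | IN={} | OUT={b-b, b-e}
  B2: | IN={b-b, b-e} | OUT={}
  B3: | IN={} | OUT={}
  B4: | IN={} | OUT={}

Merge at B2: IN[B2] = OUT[B1] = {b-b, b-e}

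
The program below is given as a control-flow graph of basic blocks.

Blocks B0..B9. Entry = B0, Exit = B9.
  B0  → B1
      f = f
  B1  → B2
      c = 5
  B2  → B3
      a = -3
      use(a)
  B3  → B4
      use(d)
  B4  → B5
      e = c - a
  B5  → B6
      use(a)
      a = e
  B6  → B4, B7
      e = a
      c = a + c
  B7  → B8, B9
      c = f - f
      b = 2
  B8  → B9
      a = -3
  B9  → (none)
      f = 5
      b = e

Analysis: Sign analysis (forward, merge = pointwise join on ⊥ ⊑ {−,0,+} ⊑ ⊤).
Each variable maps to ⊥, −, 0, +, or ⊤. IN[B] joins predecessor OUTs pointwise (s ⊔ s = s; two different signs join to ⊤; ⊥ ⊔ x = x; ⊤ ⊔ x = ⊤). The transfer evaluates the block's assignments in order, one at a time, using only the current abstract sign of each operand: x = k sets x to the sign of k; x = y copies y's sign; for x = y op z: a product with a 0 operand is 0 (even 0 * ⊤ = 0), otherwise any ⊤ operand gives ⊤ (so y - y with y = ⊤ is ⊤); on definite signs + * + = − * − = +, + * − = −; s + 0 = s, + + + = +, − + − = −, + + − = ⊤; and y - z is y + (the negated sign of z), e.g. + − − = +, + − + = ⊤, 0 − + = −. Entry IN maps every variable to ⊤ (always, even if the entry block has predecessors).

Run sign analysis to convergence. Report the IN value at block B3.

Per-block solution:
  B0:   IN=(all ⊤)   OUT=(all ⊤)
  B1:   IN=(all ⊤)   OUT={c:+; rest ⊤}
  B2:   IN={c:+; rest ⊤}   OUT={a:-, c:+; rest ⊤}
  B3:   IN={a:-, c:+; rest ⊤}   OUT={a:-, c:+; rest ⊤}
  B4:   IN=(all ⊤)   OUT=(all ⊤)
  B5:   IN=(all ⊤)   OUT=(all ⊤)
  B6:   IN=(all ⊤)   OUT=(all ⊤)
  B7:   IN=(all ⊤)   OUT={b:+; rest ⊤}
  B8:   IN={b:+; rest ⊤}   OUT={a:-, b:+; rest ⊤}
  B9:   IN={b:+; rest ⊤}   OUT={f:+; rest ⊤}

Merge at B3: IN[B3] = OUT[B2] = {a: -, b: ⊤, c: +, d: ⊤, e: ⊤, f: ⊤}

Answer: {a: -, b: ⊤, c: +, d: ⊤, e: ⊤, f: ⊤}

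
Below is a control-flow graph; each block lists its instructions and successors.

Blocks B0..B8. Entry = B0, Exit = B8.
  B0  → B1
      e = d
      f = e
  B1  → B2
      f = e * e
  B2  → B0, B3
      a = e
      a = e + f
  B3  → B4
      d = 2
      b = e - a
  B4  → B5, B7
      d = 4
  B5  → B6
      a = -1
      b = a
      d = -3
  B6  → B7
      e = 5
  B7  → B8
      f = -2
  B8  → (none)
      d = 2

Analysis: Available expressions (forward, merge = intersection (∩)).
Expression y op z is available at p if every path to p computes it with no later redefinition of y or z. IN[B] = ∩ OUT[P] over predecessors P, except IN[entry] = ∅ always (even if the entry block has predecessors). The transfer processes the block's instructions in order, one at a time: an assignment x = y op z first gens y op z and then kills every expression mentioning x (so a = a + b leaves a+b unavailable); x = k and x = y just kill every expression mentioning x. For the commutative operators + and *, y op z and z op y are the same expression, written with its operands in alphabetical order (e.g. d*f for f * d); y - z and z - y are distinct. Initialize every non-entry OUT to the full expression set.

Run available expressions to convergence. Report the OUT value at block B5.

Fixpoint table:
  B0: | IN={} | OUT={}
  B1: | IN={} | OUT={e*e}
  B2: | IN={e*e} | OUT={e*e, e+f}
  B3: | IN={e*e, e+f} | OUT={e*e, e+f, e-a}
  B4: | IN={e*e, e+f, e-a} | OUT={e*e, e+f, e-a}
  B5: | IN={e*e, e+f, e-a} | OUT={e*e, e+f}
  B6: | IN={e*e, e+f} | OUT={}
  B7: | IN={} | OUT={}
  B8: | IN={} | OUT={}

Merge at B5: IN[B5] = OUT[B4] = {e*e, e+f, e-a}
Applying B5's transfer function to that IN value gives OUT[B5] (row B5 above).

Answer: {e*e, e+f}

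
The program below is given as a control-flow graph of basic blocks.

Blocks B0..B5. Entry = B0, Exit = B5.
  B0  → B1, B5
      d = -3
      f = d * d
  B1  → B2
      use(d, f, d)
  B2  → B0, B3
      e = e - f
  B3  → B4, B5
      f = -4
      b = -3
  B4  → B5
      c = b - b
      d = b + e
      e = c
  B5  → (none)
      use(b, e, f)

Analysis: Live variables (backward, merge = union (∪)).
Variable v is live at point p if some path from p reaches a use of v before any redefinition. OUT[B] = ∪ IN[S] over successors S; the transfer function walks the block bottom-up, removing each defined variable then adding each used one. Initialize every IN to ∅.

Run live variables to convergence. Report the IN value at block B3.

Answer: {e}

Trace:
Converged values:
  B0: | IN={b, e} | OUT={b, d, e, f}
  B1: | IN={b, d, e, f} | OUT={b, e, f}
  B2: | IN={b, e, f} | OUT={b, e}
  B3: | IN={e} | OUT={b, e, f}
  B4: | IN={b, e, f} | OUT={b, e, f}
  B5: | IN={b, e, f} | OUT={}

Merge at B3: OUT[B3] = IN[B4] ⊔ IN[B5] = {b, e, f}
Applying B3's transfer function to that OUT value gives IN[B3] (row B3 above).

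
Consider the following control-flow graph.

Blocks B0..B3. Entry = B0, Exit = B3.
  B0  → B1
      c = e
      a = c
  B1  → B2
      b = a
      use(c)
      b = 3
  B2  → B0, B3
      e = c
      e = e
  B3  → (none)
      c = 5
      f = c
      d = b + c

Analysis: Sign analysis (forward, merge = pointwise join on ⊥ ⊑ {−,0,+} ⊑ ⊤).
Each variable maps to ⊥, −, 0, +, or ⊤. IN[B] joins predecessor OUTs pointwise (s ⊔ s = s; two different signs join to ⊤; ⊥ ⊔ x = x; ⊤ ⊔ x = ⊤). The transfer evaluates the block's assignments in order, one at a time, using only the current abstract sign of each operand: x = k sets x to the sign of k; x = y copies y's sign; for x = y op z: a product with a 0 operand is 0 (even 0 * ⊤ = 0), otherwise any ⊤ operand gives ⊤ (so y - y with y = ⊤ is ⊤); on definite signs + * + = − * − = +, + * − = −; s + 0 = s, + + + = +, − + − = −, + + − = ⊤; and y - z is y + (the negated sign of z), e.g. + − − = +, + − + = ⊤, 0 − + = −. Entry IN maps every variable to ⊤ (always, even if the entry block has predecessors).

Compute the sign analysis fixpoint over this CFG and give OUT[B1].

Answer: {a: ⊤, b: +, c: ⊤, d: ⊤, e: ⊤, f: ⊤}

Working:
Fixpoint table:
  B0:  IN=(all ⊤)  OUT=(all ⊤)
  B1:  IN=(all ⊤)  OUT={b:+; rest ⊤}
  B2:  IN={b:+; rest ⊤}  OUT={b:+; rest ⊤}
  B3:  IN={b:+; rest ⊤}  OUT={b:+, c:+, d:+, f:+; rest ⊤}

Merge at B1: IN[B1] = OUT[B0] = {a: ⊤, b: ⊤, c: ⊤, d: ⊤, e: ⊤, f: ⊤}
Applying B1's transfer function to that IN value gives OUT[B1] (row B1 above).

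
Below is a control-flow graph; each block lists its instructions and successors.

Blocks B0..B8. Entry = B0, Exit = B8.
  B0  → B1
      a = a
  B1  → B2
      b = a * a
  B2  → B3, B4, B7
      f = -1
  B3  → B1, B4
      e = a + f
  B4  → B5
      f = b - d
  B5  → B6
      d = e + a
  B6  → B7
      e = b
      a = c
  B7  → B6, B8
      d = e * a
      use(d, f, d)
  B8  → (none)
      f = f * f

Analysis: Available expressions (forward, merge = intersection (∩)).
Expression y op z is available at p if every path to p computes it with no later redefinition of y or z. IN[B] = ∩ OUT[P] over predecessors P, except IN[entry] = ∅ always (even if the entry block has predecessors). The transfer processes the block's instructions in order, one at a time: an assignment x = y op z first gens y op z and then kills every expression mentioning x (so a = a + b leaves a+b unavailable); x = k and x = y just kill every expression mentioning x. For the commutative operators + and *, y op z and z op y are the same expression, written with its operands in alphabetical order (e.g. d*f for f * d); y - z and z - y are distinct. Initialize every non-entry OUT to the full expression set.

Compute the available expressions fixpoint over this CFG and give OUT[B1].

Answer: {a*a}

Trace:
Per-block solution:
  B0:  IN={}  OUT={}
  B1:  IN={}  OUT={a*a}
  B2:  IN={a*a}  OUT={a*a}
  B3:  IN={a*a}  OUT={a*a, a+f}
  B4:  IN={a*a}  OUT={a*a, b-d}
  B5:  IN={a*a, b-d}  OUT={a*a, a+e}
  B6:  IN={}  OUT={}
  B7:  IN={}  OUT={a*e}
  B8:  IN={a*e}  OUT={a*e}

Merge at B1: IN[B1] = OUT[B0] ∩ OUT[B3] = {}
Applying B1's transfer function to that IN value gives OUT[B1] (row B1 above).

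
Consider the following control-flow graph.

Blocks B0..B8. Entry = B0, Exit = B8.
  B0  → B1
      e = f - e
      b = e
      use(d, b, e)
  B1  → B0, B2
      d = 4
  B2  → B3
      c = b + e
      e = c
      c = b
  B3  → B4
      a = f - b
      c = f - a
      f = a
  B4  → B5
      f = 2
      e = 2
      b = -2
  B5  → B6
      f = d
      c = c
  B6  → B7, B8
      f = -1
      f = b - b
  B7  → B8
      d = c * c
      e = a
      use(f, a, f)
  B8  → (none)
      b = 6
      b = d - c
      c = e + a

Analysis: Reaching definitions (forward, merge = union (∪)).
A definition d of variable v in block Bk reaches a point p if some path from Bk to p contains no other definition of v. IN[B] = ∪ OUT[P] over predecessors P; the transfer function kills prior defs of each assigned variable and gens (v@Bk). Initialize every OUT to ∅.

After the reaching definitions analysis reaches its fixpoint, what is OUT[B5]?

Fixpoint table:
  B0: | IN={b@B0, d@B1, e@B0} | OUT={b@B0, d@B1, e@B0}
  B1: | IN={b@B0, d@B1, e@B0} | OUT={b@B0, d@B1, e@B0}
  B2: | IN={b@B0, d@B1, e@B0} | OUT={b@B0, c@B2, d@B1, e@B2}
  B3: | IN={b@B0, c@B2, d@B1, e@B2} | OUT={a@B3, b@B0, c@B3, d@B1, e@B2, f@B3}
  B4: | IN={a@B3, b@B0, c@B3, d@B1, e@B2, f@B3} | OUT={a@B3, b@B4, c@B3, d@B1, e@B4, f@B4}
  B5: | IN={a@B3, b@B4, c@B3, d@B1, e@B4, f@B4} | OUT={a@B3, b@B4, c@B5, d@B1, e@B4, f@B5}
  B6: | IN={a@B3, b@B4, c@B5, d@B1, e@B4, f@B5} | OUT={a@B3, b@B4, c@B5, d@B1, e@B4, f@B6}
  B7: | IN={a@B3, b@B4, c@B5, d@B1, e@B4, f@B6} | OUT={a@B3, b@B4, c@B5, d@B7, e@B7, f@B6}
  B8: | IN={a@B3, b@B4, c@B5, d@B1, d@B7, e@B4, e@B7, f@B6} | OUT={a@B3, b@B8, c@B8, d@B1, d@B7, e@B4, e@B7, f@B6}

Merge at B5: IN[B5] = OUT[B4] = {a@B3, b@B4, c@B3, d@B1, e@B4, f@B4}
Applying B5's transfer function to that IN value gives OUT[B5] (row B5 above).

Answer: {a@B3, b@B4, c@B5, d@B1, e@B4, f@B5}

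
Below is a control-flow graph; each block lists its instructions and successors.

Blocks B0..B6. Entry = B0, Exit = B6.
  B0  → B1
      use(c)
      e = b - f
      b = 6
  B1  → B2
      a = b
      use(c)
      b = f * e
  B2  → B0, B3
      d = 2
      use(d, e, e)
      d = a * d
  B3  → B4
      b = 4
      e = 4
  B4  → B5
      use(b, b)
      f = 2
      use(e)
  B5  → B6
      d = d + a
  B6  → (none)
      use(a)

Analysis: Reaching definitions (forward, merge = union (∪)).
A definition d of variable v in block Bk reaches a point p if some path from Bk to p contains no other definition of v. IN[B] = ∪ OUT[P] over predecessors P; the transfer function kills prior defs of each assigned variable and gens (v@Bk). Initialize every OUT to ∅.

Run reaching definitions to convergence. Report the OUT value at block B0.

Answer: {a@B1, b@B0, d@B2, e@B0}

Derivation:
Fixpoint table:
  B0:  IN={a@B1, b@B1, d@B2, e@B0}  OUT={a@B1, b@B0, d@B2, e@B0}
  B1:  IN={a@B1, b@B0, d@B2, e@B0}  OUT={a@B1, b@B1, d@B2, e@B0}
  B2:  IN={a@B1, b@B1, d@B2, e@B0}  OUT={a@B1, b@B1, d@B2, e@B0}
  B3:  IN={a@B1, b@B1, d@B2, e@B0}  OUT={a@B1, b@B3, d@B2, e@B3}
  B4:  IN={a@B1, b@B3, d@B2, e@B3}  OUT={a@B1, b@B3, d@B2, e@B3, f@B4}
  B5:  IN={a@B1, b@B3, d@B2, e@B3, f@B4}  OUT={a@B1, b@B3, d@B5, e@B3, f@B4}
  B6:  IN={a@B1, b@B3, d@B5, e@B3, f@B4}  OUT={a@B1, b@B3, d@B5, e@B3, f@B4}

Merge at B0 (entry node, so the boundary value {} is joined with the incoming edge(s)): IN[B0] = {} ⊔ OUT[B2] = {a@B1, b@B1, d@B2, e@B0}
Applying B0's transfer function to that IN value gives OUT[B0] (row B0 above).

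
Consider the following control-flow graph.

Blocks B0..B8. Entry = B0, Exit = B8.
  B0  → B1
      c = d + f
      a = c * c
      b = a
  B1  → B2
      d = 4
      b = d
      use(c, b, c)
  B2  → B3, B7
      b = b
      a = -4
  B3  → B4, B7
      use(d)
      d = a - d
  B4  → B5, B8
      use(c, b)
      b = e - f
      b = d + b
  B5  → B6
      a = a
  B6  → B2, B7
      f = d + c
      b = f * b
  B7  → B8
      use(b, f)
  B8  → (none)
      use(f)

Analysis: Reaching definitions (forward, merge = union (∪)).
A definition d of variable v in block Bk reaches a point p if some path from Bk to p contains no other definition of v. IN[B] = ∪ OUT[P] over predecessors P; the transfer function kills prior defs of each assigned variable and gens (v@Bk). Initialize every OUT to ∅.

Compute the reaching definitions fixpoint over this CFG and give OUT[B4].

Per-block solution:
  B0:  IN={}  OUT={a@B0, b@B0, c@B0}
  B1:  IN={a@B0, b@B0, c@B0}  OUT={a@B0, b@B1, c@B0, d@B1}
  B2:  IN={a@B0, a@B5, b@B1, b@B6, c@B0, d@B1, d@B3, f@B6}  OUT={a@B2, b@B2, c@B0, d@B1, d@B3, f@B6}
  B3:  IN={a@B2, b@B2, c@B0, d@B1, d@B3, f@B6}  OUT={a@B2, b@B2, c@B0, d@B3, f@B6}
  B4:  IN={a@B2, b@B2, c@B0, d@B3, f@B6}  OUT={a@B2, b@B4, c@B0, d@B3, f@B6}
  B5:  IN={a@B2, b@B4, c@B0, d@B3, f@B6}  OUT={a@B5, b@B4, c@B0, d@B3, f@B6}
  B6:  IN={a@B5, b@B4, c@B0, d@B3, f@B6}  OUT={a@B5, b@B6, c@B0, d@B3, f@B6}
  B7:  IN={a@B2, a@B5, b@B2, b@B6, c@B0, d@B1, d@B3, f@B6}  OUT={a@B2, a@B5, b@B2, b@B6, c@B0, d@B1, d@B3, f@B6}
  B8:  IN={a@B2, a@B5, b@B2, b@B4, b@B6, c@B0, d@B1, d@B3, f@B6}  OUT={a@B2, a@B5, b@B2, b@B4, b@B6, c@B0, d@B1, d@B3, f@B6}

Merge at B4: IN[B4] = OUT[B3] = {a@B2, b@B2, c@B0, d@B3, f@B6}
Applying B4's transfer function to that IN value gives OUT[B4] (row B4 above).

Answer: {a@B2, b@B4, c@B0, d@B3, f@B6}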